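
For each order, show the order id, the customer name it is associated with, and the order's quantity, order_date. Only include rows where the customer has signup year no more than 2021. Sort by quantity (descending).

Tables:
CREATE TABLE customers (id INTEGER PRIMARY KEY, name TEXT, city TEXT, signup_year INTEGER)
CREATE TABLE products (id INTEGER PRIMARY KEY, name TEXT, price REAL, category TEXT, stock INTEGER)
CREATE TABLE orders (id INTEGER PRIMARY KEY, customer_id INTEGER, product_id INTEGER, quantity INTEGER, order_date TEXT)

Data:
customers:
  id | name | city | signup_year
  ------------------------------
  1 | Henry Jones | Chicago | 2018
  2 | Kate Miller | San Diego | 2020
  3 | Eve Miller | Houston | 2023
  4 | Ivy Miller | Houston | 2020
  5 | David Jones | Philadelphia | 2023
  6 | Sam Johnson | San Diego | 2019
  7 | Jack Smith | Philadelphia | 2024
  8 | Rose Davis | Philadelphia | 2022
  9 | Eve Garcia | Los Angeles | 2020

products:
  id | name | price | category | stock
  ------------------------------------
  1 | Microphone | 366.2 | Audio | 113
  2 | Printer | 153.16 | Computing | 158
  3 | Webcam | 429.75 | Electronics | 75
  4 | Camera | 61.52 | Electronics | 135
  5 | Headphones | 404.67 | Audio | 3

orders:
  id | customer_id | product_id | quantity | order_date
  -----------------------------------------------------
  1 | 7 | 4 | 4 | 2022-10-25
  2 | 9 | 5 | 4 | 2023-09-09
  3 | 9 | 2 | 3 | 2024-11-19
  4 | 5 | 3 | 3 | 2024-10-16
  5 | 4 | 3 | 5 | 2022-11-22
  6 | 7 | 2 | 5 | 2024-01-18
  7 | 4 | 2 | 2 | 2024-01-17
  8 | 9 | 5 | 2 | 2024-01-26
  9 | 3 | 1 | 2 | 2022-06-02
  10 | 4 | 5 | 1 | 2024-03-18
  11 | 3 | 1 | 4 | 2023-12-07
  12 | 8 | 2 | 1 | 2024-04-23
SELECT c.id, p.name AS customer, c.quantity, c.order_date FROM orders c JOIN customers p ON c.customer_id = p.id WHERE p.signup_year <= 2021 ORDER BY c.quantity DESC

Execution result:
id | customer | quantity | order_date
5 | Ivy Miller | 5 | 2022-11-22
2 | Eve Garcia | 4 | 2023-09-09
3 | Eve Garcia | 3 | 2024-11-19
7 | Ivy Miller | 2 | 2024-01-17
8 | Eve Garcia | 2 | 2024-01-26
10 | Ivy Miller | 1 | 2024-03-18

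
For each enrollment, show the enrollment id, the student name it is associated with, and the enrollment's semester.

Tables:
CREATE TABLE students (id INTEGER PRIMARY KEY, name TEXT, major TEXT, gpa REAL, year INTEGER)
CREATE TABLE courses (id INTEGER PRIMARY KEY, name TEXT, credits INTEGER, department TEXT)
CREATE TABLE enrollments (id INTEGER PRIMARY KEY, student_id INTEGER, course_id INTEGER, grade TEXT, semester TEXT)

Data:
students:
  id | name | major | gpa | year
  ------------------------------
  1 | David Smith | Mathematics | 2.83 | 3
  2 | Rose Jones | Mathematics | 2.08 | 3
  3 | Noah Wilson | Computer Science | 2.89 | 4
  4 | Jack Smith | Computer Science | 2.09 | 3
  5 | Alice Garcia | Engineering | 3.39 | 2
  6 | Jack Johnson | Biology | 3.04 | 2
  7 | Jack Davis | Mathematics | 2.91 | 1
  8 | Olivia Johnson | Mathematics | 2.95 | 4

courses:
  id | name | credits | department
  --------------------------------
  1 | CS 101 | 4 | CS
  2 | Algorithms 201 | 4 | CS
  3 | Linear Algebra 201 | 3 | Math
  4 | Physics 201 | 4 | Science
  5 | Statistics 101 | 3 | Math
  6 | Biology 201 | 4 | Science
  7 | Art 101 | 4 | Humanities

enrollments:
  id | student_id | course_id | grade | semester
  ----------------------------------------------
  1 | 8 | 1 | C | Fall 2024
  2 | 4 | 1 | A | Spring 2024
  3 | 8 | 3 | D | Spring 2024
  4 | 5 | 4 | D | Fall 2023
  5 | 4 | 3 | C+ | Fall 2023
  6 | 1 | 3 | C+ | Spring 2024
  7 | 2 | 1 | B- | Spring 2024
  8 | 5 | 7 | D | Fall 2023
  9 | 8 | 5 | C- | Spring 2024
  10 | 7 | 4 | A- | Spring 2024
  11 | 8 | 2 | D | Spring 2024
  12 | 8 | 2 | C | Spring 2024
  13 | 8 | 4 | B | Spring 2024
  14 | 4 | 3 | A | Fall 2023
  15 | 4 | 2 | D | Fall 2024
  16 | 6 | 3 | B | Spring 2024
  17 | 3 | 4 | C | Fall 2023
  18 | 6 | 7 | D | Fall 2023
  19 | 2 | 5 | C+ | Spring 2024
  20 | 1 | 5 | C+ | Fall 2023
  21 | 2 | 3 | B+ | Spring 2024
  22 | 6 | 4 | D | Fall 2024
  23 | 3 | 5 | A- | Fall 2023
SELECT c.id, p.name AS student, c.semester FROM enrollments c JOIN students p ON c.student_id = p.id

Execution result:
id | student | semester
1 | Olivia Johnson | Fall 2024
2 | Jack Smith | Spring 2024
3 | Olivia Johnson | Spring 2024
4 | Alice Garcia | Fall 2023
5 | Jack Smith | Fall 2023
6 | David Smith | Spring 2024
7 | Rose Jones | Spring 2024
8 | Alice Garcia | Fall 2023
9 | Olivia Johnson | Spring 2024
10 | Jack Davis | Spring 2024
11 | Olivia Johnson | Spring 2024
12 | Olivia Johnson | Spring 2024
13 | Olivia Johnson | Spring 2024
14 | Jack Smith | Fall 2023
15 | Jack Smith | Fall 2024
16 | Jack Johnson | Spring 2024
17 | Noah Wilson | Fall 2023
18 | Jack Johnson | Fall 2023
19 | Rose Jones | Spring 2024
20 | David Smith | Fall 2023
21 | Rose Jones | Spring 2024
22 | Jack Johnson | Fall 2024
23 | Noah Wilson | Fall 2023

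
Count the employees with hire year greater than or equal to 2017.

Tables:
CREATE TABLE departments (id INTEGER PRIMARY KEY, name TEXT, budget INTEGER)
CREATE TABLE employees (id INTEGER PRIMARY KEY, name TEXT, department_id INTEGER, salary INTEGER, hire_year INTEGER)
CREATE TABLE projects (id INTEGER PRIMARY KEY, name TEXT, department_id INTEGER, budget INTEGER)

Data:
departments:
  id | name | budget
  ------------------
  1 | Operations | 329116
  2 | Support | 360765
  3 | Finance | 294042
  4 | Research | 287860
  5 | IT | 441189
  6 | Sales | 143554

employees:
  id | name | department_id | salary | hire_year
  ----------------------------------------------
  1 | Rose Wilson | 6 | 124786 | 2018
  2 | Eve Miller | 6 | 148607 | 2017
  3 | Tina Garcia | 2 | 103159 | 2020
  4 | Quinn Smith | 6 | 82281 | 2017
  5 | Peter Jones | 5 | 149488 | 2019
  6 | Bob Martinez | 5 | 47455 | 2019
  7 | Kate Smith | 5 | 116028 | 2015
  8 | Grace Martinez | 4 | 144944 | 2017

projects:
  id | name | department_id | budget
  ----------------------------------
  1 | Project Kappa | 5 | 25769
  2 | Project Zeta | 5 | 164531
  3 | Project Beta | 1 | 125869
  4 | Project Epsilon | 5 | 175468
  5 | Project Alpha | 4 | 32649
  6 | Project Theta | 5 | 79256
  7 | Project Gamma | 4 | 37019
SELECT COUNT(*) FROM employees WHERE hire_year >= 2017

Execution result:
7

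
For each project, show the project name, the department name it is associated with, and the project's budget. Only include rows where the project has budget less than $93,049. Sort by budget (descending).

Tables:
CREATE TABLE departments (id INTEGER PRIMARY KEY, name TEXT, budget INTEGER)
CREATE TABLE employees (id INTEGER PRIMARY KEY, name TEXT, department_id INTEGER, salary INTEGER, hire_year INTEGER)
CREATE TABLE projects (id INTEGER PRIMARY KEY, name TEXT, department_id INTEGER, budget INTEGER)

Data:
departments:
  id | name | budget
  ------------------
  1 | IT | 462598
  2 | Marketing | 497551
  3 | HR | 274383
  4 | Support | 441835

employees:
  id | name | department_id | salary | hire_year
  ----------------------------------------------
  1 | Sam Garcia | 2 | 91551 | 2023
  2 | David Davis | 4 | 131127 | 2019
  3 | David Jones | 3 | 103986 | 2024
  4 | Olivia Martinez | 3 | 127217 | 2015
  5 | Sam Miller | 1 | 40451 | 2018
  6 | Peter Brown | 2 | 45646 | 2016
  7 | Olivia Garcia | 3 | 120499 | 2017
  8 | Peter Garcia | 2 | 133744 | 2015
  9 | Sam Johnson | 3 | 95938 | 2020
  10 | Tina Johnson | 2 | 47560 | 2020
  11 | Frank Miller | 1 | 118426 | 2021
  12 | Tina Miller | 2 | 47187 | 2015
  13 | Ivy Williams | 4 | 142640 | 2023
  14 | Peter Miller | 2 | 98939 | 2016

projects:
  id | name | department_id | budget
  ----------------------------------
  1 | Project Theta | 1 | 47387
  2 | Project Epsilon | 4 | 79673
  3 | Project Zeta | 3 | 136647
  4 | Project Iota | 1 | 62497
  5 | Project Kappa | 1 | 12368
SELECT c.name, p.name AS department, c.budget FROM projects c JOIN departments p ON c.department_id = p.id WHERE c.budget < 93049 ORDER BY c.budget DESC

Execution result:
name | department | budget
Project Epsilon | Support | 79673
Project Iota | IT | 62497
Project Theta | IT | 47387
Project Kappa | IT | 12368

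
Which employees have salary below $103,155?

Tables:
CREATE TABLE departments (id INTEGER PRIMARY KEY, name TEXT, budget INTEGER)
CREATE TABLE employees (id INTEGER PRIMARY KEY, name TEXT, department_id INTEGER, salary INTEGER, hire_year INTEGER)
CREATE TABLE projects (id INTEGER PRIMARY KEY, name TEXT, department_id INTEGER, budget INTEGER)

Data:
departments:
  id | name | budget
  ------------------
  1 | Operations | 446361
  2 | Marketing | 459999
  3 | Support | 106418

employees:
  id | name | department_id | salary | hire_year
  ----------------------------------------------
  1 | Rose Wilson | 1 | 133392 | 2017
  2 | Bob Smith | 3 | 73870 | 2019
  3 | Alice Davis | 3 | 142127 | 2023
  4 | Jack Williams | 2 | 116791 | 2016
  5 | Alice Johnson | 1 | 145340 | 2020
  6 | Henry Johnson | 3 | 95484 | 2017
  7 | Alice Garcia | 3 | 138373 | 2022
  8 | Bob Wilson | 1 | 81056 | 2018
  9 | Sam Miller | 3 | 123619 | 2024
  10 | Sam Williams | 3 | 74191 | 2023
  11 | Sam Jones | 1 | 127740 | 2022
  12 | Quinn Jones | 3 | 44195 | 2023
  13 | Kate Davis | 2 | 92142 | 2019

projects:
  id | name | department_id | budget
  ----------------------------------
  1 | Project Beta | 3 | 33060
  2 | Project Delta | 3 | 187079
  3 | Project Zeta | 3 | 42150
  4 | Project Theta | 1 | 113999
SELECT name, salary FROM employees WHERE salary < 103155

Execution result:
name | salary
Bob Smith | 73870
Henry Johnson | 95484
Bob Wilson | 81056
Sam Williams | 74191
Quinn Jones | 44195
Kate Davis | 92142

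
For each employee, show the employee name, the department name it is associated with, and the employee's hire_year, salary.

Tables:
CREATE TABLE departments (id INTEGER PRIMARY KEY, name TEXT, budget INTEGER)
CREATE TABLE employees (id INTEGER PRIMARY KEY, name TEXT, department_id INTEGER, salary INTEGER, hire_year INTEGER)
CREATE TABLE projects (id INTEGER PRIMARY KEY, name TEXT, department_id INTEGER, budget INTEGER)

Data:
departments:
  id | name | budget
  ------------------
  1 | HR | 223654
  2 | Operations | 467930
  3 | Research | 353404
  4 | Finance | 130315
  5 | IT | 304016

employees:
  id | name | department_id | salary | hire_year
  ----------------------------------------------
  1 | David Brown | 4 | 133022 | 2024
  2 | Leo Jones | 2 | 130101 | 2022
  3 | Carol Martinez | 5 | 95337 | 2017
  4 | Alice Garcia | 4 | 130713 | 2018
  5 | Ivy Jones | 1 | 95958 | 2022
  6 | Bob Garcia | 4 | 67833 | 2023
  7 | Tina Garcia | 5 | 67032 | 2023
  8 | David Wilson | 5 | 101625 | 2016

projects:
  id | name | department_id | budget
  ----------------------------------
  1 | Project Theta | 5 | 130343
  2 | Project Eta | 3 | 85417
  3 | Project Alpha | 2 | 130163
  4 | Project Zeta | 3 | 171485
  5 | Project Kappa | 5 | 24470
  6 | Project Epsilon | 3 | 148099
SELECT c.name, p.name AS department, c.hire_year, c.salary FROM employees c JOIN departments p ON c.department_id = p.id

Execution result:
name | department | hire_year | salary
David Brown | Finance | 2024 | 133022
Leo Jones | Operations | 2022 | 130101
Carol Martinez | IT | 2017 | 95337
Alice Garcia | Finance | 2018 | 130713
Ivy Jones | HR | 2022 | 95958
Bob Garcia | Finance | 2023 | 67833
Tina Garcia | IT | 2023 | 67032
David Wilson | IT | 2016 | 101625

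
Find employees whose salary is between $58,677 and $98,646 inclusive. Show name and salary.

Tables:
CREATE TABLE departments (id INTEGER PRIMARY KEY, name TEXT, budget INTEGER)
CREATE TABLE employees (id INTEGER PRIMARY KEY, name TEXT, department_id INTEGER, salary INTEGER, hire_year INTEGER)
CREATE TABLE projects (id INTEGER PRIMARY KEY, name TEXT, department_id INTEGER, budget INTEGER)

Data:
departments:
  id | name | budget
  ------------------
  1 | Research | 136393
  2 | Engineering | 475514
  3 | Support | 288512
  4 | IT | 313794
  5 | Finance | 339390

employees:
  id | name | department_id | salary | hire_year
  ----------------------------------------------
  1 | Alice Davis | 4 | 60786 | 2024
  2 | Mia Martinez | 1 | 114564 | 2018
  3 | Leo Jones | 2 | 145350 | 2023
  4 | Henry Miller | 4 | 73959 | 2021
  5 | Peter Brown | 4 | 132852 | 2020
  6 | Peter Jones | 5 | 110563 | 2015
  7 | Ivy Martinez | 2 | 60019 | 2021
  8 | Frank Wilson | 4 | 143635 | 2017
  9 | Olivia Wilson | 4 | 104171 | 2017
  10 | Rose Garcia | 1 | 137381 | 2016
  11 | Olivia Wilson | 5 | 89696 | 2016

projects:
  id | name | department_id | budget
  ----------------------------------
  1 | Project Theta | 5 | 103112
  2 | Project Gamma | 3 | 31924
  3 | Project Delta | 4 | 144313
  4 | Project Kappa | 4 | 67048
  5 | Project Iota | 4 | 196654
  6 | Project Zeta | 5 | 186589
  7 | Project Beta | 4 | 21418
SELECT name, salary FROM employees WHERE salary BETWEEN 58677 AND 98646

Execution result:
name | salary
Alice Davis | 60786
Henry Miller | 73959
Ivy Martinez | 60019
Olivia Wilson | 89696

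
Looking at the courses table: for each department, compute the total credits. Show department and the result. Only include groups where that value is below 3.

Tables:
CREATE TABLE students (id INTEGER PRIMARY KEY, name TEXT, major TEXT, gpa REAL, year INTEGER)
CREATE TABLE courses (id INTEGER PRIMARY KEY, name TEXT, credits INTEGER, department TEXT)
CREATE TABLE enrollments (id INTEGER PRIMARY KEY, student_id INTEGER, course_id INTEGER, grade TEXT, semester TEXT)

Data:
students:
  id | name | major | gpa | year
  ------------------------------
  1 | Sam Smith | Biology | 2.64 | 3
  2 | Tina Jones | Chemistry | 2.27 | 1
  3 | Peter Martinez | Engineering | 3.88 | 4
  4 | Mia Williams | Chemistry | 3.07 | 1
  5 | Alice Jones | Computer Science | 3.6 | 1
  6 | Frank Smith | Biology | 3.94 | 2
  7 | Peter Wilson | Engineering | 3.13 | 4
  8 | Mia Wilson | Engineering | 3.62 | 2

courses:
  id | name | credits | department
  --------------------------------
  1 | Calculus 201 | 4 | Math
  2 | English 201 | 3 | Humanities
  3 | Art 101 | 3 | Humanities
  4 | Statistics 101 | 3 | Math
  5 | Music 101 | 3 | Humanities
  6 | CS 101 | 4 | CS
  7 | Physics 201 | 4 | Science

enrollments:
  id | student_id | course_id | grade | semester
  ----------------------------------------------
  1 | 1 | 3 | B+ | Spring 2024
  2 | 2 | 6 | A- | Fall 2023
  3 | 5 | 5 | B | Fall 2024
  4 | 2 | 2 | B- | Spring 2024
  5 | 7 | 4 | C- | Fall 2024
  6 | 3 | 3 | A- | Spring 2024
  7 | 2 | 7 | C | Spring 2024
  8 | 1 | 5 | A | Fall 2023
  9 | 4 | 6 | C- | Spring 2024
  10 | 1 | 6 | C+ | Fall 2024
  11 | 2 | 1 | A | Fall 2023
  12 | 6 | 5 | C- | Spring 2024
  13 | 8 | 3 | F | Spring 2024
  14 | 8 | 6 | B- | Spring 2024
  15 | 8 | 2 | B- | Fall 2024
SELECT department, SUM(credits) AS sum_credits FROM courses GROUP BY department HAVING SUM(credits) < 3

Execution result:
(no rows)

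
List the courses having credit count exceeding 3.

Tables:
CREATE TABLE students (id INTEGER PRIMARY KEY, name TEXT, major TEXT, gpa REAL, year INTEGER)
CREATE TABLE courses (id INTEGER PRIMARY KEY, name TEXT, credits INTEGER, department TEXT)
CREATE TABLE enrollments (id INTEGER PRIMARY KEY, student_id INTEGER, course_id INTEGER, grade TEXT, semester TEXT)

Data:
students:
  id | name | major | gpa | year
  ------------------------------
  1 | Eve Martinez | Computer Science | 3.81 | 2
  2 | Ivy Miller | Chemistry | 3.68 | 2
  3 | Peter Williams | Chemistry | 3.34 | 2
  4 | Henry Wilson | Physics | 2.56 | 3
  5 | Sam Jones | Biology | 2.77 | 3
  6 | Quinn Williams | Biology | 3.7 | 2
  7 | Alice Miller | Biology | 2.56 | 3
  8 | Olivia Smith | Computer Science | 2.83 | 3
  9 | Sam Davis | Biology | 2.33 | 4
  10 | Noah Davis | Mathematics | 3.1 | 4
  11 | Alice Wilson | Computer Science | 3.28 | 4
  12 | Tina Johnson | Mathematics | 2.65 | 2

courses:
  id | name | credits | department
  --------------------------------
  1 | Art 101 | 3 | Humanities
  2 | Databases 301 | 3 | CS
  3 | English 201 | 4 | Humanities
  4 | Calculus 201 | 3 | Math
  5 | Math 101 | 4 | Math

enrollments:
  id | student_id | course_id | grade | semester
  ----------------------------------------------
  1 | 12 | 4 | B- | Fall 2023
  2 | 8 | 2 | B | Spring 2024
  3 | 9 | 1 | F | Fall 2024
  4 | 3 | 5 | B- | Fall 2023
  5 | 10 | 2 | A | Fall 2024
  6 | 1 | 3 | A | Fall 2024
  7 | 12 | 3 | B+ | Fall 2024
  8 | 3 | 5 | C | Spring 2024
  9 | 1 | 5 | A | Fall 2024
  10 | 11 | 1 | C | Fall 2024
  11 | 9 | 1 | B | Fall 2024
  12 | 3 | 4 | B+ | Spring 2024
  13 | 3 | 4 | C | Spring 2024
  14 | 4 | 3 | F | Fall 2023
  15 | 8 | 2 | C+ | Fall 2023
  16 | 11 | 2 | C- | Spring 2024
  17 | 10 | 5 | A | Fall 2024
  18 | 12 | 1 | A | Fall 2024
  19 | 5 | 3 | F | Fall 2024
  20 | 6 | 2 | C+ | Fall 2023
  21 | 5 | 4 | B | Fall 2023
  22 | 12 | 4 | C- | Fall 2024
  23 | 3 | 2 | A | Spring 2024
SELECT name, credits FROM courses WHERE credits > 3

Execution result:
name | credits
English 201 | 4
Math 101 | 4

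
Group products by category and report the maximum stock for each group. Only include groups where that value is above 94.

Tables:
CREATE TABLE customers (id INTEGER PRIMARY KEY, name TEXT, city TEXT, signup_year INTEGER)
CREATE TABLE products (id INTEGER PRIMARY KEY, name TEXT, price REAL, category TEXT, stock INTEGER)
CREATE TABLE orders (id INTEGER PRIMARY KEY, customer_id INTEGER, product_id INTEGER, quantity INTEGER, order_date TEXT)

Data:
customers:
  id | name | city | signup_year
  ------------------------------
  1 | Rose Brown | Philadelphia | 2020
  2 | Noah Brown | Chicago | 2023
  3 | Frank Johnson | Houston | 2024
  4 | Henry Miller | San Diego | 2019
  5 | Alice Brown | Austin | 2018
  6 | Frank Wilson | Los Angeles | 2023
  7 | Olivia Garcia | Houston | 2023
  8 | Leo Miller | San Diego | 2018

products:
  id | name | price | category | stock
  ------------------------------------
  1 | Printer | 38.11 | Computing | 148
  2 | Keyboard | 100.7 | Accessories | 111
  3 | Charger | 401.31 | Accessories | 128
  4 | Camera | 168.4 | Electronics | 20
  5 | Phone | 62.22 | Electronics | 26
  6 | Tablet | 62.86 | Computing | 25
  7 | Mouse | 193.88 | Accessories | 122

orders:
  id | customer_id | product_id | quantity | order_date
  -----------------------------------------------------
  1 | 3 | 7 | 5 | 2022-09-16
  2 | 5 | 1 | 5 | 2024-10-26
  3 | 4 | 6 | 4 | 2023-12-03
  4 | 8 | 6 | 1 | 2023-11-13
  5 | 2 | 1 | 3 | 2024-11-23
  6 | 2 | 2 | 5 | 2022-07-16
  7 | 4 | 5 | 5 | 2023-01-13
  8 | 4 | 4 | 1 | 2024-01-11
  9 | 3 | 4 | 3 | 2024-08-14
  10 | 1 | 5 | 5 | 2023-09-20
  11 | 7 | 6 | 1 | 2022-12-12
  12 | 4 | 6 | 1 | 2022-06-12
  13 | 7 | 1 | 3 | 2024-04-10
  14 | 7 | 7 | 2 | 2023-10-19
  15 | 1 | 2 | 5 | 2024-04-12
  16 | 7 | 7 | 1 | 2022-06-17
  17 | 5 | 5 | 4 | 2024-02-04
SELECT category, MAX(stock) AS max_stock FROM products GROUP BY category HAVING MAX(stock) > 94

Execution result:
category | max_stock
Accessories | 128
Computing | 148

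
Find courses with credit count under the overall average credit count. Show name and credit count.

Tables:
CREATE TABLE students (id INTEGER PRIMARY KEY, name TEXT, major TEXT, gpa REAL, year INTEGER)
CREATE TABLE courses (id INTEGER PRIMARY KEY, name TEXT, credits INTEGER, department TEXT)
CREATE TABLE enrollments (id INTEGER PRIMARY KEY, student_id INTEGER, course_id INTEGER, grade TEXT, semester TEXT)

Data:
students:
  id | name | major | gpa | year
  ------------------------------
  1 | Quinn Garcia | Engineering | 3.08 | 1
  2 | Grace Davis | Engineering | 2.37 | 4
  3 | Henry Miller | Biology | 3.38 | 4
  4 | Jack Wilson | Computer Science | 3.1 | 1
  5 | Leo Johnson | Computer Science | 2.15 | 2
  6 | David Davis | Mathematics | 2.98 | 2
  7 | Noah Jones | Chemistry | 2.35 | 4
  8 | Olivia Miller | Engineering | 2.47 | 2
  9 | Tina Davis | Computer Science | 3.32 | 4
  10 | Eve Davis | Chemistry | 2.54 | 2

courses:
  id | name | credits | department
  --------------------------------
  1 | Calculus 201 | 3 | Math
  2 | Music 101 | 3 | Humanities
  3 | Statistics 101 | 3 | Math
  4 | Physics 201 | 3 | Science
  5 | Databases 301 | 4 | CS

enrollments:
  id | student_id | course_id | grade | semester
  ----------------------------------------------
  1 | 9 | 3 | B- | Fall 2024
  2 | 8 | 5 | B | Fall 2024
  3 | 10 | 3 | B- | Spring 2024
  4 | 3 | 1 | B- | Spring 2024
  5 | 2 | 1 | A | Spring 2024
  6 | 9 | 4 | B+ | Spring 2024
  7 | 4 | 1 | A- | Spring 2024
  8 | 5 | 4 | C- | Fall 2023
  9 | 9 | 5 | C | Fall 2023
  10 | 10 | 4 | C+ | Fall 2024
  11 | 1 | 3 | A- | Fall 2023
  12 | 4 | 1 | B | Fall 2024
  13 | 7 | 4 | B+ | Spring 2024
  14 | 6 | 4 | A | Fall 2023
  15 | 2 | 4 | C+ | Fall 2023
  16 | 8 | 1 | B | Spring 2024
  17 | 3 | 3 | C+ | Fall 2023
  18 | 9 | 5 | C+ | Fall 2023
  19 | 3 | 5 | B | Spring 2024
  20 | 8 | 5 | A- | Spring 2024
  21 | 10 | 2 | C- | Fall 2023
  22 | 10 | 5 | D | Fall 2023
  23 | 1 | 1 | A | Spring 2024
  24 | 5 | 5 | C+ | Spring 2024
SELECT name, credits FROM courses WHERE credits < (SELECT AVG(credits) FROM courses)

Execution result:
name | credits
Calculus 201 | 3
Music 101 | 3
Statistics 101 | 3
Physics 201 | 3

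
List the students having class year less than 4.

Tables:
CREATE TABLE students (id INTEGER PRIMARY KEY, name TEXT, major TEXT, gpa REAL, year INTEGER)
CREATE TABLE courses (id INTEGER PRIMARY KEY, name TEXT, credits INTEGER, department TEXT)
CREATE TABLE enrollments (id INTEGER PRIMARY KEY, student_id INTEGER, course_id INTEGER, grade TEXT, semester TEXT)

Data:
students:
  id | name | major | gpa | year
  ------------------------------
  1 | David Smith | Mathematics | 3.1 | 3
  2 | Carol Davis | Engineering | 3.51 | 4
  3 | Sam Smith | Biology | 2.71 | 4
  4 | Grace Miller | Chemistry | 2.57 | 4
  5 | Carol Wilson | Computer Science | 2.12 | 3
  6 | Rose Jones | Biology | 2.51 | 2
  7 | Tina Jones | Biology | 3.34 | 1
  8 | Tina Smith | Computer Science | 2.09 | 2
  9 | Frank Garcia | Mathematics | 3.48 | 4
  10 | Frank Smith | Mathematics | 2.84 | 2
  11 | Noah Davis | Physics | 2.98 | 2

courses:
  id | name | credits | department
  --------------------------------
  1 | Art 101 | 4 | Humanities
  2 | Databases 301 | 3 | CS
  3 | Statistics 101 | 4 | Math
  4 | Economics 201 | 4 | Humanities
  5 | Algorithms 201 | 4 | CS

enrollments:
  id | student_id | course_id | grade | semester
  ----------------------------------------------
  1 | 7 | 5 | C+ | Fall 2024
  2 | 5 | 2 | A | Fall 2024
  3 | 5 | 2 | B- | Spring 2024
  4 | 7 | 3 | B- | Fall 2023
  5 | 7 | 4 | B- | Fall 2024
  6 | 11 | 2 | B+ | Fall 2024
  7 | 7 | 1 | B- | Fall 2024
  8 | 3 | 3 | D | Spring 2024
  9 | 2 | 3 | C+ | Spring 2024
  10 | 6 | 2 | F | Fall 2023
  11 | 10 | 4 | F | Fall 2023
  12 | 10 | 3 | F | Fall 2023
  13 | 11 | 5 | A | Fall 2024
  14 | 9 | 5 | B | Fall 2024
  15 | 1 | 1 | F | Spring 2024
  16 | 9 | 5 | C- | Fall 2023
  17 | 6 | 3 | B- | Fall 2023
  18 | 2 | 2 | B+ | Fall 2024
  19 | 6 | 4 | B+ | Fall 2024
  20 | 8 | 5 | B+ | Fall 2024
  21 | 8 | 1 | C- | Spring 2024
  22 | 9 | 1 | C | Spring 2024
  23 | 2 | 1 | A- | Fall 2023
SELECT name, year FROM students WHERE year < 4

Execution result:
name | year
David Smith | 3
Carol Wilson | 3
Rose Jones | 2
Tina Jones | 1
Tina Smith | 2
Frank Smith | 2
Noah Davis | 2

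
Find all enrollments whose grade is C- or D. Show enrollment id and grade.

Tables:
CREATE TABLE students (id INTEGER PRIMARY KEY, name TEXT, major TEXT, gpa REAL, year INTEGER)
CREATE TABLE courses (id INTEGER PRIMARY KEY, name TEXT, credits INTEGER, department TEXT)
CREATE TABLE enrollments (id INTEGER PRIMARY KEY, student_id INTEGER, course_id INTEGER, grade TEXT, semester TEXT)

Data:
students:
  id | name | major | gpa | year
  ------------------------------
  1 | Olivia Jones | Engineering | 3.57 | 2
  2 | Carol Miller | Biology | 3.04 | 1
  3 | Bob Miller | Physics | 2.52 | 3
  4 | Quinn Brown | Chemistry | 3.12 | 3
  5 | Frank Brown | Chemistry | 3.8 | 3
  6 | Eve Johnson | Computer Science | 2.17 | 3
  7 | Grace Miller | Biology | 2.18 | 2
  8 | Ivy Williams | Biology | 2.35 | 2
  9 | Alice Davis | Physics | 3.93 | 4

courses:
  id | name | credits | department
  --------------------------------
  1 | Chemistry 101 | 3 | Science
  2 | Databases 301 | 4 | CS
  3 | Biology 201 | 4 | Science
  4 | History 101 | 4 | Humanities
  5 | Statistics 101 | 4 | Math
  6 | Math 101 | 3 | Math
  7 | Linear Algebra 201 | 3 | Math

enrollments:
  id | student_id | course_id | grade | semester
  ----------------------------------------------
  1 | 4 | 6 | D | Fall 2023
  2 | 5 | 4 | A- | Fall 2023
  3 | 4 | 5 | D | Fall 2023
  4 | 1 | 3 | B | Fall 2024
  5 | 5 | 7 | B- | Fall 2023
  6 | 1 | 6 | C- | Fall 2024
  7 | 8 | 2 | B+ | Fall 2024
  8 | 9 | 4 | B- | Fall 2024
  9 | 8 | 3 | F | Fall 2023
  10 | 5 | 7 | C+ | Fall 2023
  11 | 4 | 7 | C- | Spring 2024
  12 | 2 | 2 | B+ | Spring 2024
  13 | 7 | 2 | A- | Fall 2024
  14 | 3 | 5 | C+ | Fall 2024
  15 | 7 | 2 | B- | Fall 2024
SELECT id, grade FROM enrollments WHERE grade IN ('C-', 'D')

Execution result:
id | grade
1 | D
3 | D
6 | C-
11 | C-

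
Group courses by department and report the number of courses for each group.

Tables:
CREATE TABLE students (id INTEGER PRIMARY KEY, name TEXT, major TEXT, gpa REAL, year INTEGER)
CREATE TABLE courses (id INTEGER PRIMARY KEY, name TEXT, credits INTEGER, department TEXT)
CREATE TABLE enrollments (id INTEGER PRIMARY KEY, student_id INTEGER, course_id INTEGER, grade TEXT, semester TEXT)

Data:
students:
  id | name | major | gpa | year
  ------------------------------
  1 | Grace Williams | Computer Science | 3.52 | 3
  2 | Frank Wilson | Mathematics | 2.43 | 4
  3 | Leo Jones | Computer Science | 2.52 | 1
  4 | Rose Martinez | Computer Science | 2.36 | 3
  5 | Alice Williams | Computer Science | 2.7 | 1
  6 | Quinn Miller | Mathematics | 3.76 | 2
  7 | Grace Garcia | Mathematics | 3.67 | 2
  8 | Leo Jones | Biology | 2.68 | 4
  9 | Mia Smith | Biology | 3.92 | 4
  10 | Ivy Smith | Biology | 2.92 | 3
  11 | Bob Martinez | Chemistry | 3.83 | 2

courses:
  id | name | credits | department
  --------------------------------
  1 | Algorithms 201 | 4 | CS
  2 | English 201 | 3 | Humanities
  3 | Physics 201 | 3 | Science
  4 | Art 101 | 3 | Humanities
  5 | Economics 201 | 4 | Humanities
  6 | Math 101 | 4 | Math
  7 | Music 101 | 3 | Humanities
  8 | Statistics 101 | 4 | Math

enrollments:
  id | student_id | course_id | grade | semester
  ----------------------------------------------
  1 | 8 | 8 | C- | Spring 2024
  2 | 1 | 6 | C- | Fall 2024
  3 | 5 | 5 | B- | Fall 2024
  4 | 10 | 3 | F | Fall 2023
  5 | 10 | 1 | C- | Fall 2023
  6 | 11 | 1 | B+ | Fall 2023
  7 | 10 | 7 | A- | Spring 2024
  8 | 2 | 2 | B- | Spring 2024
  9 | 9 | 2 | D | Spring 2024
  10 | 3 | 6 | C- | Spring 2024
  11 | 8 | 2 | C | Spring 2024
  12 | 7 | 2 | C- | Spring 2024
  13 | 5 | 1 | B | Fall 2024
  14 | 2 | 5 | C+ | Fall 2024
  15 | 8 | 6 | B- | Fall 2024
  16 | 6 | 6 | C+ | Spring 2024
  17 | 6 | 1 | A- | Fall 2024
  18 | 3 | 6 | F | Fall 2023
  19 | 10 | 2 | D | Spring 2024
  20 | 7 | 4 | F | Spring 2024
SELECT department, COUNT(*) AS n FROM courses GROUP BY department

Execution result:
department | n
CS | 1
Humanities | 4
Math | 2
Science | 1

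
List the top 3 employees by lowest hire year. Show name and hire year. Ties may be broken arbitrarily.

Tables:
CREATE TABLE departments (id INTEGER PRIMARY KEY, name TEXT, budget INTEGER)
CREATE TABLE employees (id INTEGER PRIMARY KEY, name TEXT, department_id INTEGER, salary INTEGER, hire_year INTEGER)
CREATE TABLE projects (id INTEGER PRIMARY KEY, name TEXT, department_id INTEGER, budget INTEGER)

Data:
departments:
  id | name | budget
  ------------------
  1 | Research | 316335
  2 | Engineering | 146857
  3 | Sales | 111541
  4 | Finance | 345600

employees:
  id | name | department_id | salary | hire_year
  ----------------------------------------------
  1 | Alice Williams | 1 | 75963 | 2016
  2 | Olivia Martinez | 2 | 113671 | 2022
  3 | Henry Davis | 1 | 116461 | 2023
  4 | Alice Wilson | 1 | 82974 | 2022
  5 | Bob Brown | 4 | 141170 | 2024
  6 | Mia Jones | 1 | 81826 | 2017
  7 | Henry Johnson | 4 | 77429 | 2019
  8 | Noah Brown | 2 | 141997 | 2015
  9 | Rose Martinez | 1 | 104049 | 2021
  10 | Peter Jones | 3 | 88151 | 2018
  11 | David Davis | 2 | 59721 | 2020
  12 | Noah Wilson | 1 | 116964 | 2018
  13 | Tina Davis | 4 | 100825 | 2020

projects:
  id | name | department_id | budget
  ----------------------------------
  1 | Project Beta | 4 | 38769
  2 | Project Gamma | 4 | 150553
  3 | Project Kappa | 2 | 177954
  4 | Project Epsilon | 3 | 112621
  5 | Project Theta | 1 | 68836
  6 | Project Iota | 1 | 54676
SELECT name, hire_year FROM employees ORDER BY hire_year ASC LIMIT 3

Execution result:
name | hire_year
Noah Brown | 2015
Alice Williams | 2016
Mia Jones | 2017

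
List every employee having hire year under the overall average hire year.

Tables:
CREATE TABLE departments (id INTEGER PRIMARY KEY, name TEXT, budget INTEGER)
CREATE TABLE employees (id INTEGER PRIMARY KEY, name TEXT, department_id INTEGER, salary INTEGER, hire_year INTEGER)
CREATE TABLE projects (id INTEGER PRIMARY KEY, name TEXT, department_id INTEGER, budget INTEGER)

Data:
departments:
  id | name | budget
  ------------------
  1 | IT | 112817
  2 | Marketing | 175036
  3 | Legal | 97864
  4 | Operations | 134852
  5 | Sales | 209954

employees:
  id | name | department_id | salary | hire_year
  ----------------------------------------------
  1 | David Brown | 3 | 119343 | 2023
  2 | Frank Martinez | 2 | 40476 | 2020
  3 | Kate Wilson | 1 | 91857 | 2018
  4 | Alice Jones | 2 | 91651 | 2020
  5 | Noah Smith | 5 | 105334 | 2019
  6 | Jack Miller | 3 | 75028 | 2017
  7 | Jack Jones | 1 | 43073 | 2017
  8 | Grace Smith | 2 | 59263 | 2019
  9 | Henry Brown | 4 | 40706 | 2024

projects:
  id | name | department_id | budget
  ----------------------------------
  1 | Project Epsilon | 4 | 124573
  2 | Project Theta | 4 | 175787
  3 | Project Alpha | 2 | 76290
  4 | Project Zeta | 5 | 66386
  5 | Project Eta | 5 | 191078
SELECT name, hire_year FROM employees WHERE hire_year < (SELECT AVG(hire_year) FROM employees)

Execution result:
name | hire_year
Kate Wilson | 2018
Noah Smith | 2019
Jack Miller | 2017
Jack Jones | 2017
Grace Smith | 2019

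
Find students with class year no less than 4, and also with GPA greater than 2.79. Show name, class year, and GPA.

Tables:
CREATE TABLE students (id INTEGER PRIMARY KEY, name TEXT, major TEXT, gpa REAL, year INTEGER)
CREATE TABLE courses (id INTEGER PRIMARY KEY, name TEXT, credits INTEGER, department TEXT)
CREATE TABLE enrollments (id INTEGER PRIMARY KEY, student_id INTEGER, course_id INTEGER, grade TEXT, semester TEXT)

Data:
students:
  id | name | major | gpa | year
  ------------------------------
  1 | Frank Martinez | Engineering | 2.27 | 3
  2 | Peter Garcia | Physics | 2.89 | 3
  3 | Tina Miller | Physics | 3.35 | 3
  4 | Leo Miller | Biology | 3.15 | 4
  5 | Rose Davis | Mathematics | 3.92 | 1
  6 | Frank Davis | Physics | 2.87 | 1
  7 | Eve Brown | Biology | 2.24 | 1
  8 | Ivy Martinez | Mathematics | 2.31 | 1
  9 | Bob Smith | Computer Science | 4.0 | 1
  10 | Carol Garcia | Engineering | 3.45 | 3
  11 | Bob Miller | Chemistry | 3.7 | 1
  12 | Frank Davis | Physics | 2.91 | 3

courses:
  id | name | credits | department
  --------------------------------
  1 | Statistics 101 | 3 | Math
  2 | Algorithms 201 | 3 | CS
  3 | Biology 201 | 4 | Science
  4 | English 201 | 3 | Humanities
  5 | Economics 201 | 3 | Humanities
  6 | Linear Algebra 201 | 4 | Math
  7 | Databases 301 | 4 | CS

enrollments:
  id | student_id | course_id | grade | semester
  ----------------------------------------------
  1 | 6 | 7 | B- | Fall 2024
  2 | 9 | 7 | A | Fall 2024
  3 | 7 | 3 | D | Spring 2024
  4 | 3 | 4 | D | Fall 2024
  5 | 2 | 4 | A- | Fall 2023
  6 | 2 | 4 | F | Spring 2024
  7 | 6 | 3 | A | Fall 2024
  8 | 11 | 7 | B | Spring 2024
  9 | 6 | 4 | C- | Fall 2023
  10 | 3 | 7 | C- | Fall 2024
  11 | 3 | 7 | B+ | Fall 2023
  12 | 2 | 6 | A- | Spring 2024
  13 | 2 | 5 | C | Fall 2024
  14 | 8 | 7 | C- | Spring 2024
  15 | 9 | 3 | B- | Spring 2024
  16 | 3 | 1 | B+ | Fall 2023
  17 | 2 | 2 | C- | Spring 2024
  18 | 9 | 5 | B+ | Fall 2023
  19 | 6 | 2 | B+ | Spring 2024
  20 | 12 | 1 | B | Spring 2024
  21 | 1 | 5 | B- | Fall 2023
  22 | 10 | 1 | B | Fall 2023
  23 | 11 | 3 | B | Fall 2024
SELECT name, year, gpa FROM students WHERE year >= 4 AND gpa > 2.79

Execution result:
name | year | gpa
Leo Miller | 4 | 3.15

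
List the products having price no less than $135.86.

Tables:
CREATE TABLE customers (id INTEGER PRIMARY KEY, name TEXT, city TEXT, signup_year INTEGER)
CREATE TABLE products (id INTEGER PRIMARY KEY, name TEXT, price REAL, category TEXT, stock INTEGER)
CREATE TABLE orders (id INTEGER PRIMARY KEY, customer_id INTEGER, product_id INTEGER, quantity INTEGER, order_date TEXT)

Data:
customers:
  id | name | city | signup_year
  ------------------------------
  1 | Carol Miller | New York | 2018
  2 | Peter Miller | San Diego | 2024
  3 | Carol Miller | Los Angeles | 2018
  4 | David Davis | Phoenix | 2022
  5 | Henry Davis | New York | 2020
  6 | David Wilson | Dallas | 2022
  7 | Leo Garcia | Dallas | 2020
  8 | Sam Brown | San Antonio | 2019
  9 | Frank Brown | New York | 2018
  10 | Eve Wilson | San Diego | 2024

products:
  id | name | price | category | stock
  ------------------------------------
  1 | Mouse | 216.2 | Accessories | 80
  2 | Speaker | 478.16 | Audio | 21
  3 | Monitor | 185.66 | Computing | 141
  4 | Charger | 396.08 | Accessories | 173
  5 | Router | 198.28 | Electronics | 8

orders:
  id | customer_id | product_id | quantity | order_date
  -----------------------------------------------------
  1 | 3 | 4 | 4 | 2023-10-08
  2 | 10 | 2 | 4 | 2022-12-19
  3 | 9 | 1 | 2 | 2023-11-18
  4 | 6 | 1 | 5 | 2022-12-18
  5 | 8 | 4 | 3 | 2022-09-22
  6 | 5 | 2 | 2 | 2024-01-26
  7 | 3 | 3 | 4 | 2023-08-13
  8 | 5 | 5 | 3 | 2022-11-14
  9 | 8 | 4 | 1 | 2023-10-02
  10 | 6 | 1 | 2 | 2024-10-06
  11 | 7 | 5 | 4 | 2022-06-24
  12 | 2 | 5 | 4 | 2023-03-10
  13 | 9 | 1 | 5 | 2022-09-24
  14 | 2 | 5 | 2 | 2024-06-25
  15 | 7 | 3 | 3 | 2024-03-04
SELECT name, price FROM products WHERE price >= 135.86

Execution result:
name | price
Mouse | 216.20
Speaker | 478.16
Monitor | 185.66
Charger | 396.08
Router | 198.28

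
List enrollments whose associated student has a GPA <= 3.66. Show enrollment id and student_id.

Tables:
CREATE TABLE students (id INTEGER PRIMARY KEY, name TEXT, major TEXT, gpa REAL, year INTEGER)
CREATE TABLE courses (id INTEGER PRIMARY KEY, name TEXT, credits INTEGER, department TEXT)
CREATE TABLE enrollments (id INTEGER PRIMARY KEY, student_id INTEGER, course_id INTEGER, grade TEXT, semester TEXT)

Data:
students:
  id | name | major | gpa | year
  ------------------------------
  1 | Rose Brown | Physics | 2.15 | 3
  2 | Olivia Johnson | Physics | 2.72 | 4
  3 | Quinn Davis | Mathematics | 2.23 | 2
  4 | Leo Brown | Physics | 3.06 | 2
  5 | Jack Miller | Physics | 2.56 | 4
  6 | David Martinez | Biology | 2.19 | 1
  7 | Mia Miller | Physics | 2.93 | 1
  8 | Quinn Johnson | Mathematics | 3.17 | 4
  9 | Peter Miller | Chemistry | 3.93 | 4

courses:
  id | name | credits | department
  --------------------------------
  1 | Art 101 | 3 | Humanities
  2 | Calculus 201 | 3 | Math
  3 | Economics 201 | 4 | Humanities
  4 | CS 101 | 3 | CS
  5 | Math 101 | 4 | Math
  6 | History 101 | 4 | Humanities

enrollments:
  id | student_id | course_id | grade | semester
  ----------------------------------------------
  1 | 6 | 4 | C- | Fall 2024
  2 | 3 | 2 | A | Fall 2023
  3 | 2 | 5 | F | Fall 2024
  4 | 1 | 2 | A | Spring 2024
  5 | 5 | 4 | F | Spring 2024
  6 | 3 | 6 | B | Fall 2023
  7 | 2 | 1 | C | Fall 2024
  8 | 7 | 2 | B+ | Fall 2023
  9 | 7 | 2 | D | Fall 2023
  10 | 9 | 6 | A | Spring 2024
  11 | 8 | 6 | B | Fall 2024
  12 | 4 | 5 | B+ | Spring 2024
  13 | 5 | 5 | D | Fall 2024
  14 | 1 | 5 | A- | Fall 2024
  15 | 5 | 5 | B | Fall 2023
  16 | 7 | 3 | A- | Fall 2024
SELECT id, student_id FROM enrollments WHERE student_id IN (SELECT id FROM students WHERE gpa <= 3.66)

Execution result:
id | student_id
1 | 6
2 | 3
3 | 2
4 | 1
5 | 5
6 | 3
7 | 2
8 | 7
9 | 7
11 | 8
12 | 4
13 | 5
14 | 1
15 | 5
16 | 7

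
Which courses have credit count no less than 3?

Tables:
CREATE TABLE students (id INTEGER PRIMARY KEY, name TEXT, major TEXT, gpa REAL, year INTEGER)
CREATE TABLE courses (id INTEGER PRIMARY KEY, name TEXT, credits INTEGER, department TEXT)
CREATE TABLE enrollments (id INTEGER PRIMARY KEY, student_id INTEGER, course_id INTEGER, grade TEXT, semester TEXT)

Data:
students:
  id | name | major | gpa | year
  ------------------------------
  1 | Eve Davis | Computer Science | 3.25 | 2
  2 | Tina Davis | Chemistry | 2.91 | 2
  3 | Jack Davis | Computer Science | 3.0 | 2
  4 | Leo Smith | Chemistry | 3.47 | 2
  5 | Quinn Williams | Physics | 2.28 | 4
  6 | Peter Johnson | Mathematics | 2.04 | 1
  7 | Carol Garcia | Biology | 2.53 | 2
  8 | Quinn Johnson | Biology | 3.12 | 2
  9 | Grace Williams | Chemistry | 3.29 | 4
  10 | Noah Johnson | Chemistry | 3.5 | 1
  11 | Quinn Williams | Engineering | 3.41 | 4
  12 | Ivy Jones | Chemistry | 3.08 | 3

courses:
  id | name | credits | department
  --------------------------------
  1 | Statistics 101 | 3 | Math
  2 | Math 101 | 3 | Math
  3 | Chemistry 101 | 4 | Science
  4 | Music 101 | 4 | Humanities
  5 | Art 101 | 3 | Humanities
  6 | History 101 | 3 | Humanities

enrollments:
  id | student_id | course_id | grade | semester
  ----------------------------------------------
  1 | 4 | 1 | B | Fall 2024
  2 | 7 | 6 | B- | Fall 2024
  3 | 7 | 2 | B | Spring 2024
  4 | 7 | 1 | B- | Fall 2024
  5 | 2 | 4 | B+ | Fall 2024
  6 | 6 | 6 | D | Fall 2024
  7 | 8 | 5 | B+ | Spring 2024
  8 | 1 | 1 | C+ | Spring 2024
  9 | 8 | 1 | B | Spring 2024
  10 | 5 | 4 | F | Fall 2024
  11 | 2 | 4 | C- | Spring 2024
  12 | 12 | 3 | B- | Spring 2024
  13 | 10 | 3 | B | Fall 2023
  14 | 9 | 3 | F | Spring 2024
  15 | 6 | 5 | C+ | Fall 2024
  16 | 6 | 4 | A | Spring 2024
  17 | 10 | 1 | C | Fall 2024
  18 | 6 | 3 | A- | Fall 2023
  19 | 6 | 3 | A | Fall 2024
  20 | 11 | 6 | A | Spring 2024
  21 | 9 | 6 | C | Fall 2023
SELECT name, credits FROM courses WHERE credits >= 3

Execution result:
name | credits
Statistics 101 | 3
Math 101 | 3
Chemistry 101 | 4
Music 101 | 4
Art 101 | 3
History 101 | 3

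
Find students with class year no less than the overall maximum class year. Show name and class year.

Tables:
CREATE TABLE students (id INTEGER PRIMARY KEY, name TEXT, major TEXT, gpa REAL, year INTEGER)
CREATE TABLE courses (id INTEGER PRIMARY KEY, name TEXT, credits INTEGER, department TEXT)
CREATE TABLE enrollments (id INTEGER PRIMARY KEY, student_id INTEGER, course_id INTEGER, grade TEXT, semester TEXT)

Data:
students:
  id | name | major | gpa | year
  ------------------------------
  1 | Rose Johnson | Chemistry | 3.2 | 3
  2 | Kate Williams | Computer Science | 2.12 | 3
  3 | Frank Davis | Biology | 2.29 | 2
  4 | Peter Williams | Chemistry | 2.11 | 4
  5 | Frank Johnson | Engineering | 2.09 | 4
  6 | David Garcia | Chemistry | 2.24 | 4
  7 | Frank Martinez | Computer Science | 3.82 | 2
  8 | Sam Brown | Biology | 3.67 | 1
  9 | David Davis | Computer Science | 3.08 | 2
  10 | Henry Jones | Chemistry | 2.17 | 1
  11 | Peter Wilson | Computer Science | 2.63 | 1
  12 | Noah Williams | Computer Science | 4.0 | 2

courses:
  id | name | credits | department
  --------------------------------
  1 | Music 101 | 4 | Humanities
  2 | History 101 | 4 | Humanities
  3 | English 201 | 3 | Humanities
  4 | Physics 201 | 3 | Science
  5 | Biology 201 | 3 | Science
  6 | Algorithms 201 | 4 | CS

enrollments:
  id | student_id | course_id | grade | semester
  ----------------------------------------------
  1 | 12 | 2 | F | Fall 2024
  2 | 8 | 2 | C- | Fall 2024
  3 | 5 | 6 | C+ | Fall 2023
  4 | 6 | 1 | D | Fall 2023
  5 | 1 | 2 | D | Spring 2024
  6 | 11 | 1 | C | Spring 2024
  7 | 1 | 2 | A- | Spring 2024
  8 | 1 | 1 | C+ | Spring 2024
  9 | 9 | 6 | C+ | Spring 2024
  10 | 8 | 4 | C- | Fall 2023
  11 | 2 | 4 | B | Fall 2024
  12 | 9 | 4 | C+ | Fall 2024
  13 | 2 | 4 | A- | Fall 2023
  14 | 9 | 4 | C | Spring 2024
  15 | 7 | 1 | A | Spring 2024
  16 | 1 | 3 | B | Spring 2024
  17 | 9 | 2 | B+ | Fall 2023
SELECT name, year FROM students WHERE year >= (SELECT MAX(year) FROM students)

Execution result:
name | year
Peter Williams | 4
Frank Johnson | 4
David Garcia | 4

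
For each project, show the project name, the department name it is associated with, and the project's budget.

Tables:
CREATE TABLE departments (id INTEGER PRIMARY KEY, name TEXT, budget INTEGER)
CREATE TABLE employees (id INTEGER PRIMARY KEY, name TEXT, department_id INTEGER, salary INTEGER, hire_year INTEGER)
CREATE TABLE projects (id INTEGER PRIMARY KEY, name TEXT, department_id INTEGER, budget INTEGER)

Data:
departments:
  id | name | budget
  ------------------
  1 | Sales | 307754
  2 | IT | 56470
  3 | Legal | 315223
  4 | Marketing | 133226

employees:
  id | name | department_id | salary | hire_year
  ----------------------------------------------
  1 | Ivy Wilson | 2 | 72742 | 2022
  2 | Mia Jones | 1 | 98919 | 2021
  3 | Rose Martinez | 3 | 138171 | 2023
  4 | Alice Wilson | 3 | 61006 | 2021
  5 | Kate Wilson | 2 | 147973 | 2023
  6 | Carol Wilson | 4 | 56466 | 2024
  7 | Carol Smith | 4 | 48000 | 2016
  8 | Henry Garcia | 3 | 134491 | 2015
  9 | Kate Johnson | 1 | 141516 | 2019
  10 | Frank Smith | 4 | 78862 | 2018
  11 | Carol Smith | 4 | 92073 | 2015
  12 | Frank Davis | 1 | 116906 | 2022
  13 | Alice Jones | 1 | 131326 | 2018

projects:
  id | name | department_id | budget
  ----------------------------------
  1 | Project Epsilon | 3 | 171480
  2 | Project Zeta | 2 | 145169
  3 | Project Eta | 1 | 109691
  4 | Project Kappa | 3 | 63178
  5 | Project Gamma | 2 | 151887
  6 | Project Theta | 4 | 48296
SELECT c.name, p.name AS department, c.budget FROM projects c JOIN departments p ON c.department_id = p.id

Execution result:
name | department | budget
Project Epsilon | Legal | 171480
Project Zeta | IT | 145169
Project Eta | Sales | 109691
Project Kappa | Legal | 63178
Project Gamma | IT | 151887
Project Theta | Marketing | 48296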